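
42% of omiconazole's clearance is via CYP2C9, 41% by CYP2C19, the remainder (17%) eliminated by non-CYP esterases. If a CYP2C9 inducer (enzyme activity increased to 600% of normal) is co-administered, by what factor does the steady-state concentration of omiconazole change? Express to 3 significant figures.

0.323

The CYP2C9 pathway (42% of clearance) increases to 6× activity: 0.42 × 6 = 2.52.
CYP2C19 (41%) and the residual 17% are unaffected.
New clearance relative to baseline: 2.52 + 0.41 + 0.17 = 3.1.
Steady-state concentration ratio = CL_old/CL_new = 1 / 3.1 = 0.323.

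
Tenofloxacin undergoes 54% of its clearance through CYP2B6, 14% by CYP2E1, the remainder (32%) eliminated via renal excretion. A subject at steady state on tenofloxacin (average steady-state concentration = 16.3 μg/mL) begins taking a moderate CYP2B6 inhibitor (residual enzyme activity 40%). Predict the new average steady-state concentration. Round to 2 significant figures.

24 μg/mL

CYP2B6: 0.54 × 0.4 = 0.216
CYP2E1: 0.14 (unchanged)
Other: 0.32 (unchanged)
CL_new/CL_old = 0.216 + 0.14 + 0.32 = 0.676.
New average steady-state concentration = baseline ÷ relative clearance = 16.3 / 0.676 = 24 μg/mL.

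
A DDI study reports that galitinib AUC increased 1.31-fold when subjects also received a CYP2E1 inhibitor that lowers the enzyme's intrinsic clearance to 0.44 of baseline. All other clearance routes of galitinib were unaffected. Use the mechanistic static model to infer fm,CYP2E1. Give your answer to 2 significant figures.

0.42

Let fm be the CYP2E1 fraction. New clearance relative to baseline = fm × 0.44 + (1 − fm).
AUC ratio = 1 / (new CL fraction), so new CL fraction = 1 / 1.31 = 0.7634.
fm × 0.44 + 1 − fm = 0.7634  ⇒  fm × (0.44 − 1) = −0.2366  ⇒  fm = 0.42.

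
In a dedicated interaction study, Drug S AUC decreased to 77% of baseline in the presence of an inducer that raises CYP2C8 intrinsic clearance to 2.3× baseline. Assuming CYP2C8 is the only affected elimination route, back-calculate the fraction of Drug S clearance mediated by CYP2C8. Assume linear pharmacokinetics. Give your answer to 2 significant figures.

0.23

CL'/CL = 1 / 0.770 = 1.299
2.3·fm + (1 − fm) = 1.299
fm = (1.299 − 1) / (2.3 − 1) = 0.23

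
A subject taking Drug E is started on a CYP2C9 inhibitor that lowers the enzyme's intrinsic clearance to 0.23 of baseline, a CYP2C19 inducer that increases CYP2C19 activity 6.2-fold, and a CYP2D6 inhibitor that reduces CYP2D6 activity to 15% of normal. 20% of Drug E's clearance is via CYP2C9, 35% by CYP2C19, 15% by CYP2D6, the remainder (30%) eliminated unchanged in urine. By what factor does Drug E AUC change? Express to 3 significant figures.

CYP2C9: 0.2 × 0.23 = 0.046
CYP2C19: 0.35 × 6.2 = 2.17
CYP2D6: 0.15 × 0.15 = 0.0225
Other: 0.3 (unchanged)
New clearance relative to baseline: 0.046 + 2.17 + 0.0225 + 0.3 = 2.5385.
Because AUC varies inversely with clearance, the combined effect is 1 / 2.5385 = 0.394.

0.394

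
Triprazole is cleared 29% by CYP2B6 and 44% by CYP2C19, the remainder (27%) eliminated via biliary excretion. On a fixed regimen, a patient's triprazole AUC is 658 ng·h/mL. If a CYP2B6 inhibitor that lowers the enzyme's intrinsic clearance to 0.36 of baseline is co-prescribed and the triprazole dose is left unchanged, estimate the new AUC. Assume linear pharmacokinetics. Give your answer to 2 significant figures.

CYP2B6: 0.29 × 0.36 = 0.1044
CYP2C19: 0.44 (unchanged)
Other: 0.27 (unchanged)
CL_new/CL_old = 0.1044 + 0.44 + 0.27 = 0.8144.
With dosing unchanged, AUC scales as 1/CL: 658 / 0.8144 = 8.1 × 10² ng·h/mL.

8.1 × 10² ng·h/mL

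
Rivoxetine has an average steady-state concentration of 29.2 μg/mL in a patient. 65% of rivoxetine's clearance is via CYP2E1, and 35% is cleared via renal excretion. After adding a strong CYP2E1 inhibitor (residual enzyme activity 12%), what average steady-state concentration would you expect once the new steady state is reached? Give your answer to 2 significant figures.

CYP2E1: 0.65 × 0.12 = 0.078
Other: 0.35 (unchanged)
CL_new/CL_old = 0.078 + 0.35 = 0.428.
New average steady-state concentration = baseline ÷ relative clearance = 29.2 / 0.428 = 68 μg/mL.

68 μg/mL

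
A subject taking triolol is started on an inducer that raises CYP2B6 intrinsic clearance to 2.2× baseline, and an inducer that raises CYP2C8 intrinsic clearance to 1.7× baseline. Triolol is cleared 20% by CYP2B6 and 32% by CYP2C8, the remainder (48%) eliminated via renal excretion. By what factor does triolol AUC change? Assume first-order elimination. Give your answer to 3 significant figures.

The CYP2B6 pathway (20% of clearance) increases to 2.2× activity: 0.2 × 2.2 = 0.44.
The CYP2C8 pathway (32% of clearance) increases to 1.7× activity: 0.32 × 1.7 = 0.544.
The remaining 48% of clearance is unaffected.
CL_new/CL_old = 0.44 + 0.544 + 0.48 = 1.464.
Net AUC ratio = 1 / 1.464 = 0.683.

0.683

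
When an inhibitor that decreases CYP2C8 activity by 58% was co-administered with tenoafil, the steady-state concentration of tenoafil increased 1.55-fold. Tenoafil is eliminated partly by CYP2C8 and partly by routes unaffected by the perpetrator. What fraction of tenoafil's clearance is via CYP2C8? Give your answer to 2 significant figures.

CL'/CL = 1 / 1.55 = 0.6452
0.42·fm + (1 − fm) = 0.6452
fm = (0.6452 − 1) / (0.42 − 1) = 0.61

0.61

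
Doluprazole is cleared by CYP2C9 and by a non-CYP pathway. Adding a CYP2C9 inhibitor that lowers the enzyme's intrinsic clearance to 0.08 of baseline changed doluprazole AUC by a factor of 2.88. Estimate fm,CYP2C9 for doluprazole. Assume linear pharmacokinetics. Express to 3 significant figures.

0.710

Write x for the fraction cleared via CYP2C9. The observed AUC change means clearance fell to 1/2.88 = 0.3472 of baseline.
Only the CYP2C9 route changed, so 0.3472 = x·0.08 + (1 − x), giving x = 0.710.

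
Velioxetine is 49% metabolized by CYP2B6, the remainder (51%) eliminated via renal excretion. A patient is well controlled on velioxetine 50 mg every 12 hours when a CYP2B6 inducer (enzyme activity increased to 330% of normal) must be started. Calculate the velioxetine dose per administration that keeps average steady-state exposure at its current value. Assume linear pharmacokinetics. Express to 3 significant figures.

The CYP2B6 pathway (49% of clearance) increases to 3.3× activity: 0.49 × 3.3 = 1.617.
The remaining 51% of clearance is unaffected.
Relative clearance = 1.617 + 0.51 = 2.127.
To maintain the same steady-state level, dose must scale with clearance: new dose = 50 × 2.127 = 106 mg.

106 mg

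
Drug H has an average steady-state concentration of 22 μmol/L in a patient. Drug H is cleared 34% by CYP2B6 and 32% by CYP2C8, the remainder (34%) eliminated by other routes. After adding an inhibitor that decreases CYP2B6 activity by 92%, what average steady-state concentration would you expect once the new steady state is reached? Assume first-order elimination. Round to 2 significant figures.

The CYP2B6 pathway (34% of clearance) is reduced to 0.08× activity: 0.34 × 0.08 = 0.0272.
CYP2C8 (32%) and the residual 34% are unaffected.
New clearance relative to baseline: 0.0272 + 0.32 + 0.34 = 0.6872.
With dosing unchanged, average steady-state concentration scales as 1/CL: 22 / 0.6872 = 32 μmol/L.

32 μmol/L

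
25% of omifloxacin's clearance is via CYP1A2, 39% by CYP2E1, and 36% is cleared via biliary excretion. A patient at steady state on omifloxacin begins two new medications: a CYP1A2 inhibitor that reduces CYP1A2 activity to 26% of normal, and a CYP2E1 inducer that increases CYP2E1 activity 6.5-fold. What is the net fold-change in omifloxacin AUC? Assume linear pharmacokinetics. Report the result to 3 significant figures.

The CYP1A2 pathway (25% of clearance) falls to 0.26× activity: 0.25 × 0.26 = 0.065.
The CYP2E1 pathway (39% of clearance) increases to 6.5× activity: 0.39 × 6.5 = 2.535.
The remaining 36% of clearance is unaffected.
Relative clearance = 0.065 + 2.535 + 0.36 = 2.96.
AUC ∝ 1/CL: fold-change = 1 / 2.96 = 0.338.

0.338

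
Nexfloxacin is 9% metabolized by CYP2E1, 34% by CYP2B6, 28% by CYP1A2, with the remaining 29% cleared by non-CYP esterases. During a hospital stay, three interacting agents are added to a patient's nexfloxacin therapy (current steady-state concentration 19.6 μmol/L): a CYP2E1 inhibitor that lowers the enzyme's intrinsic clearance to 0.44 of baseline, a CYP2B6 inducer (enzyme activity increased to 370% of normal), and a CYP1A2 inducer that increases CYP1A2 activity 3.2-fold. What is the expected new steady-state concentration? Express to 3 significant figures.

7.89 μmol/L

The CYP2E1 pathway (9% of clearance) falls to 0.44× activity: 0.09 × 0.44 = 0.0396.
The CYP2B6 pathway (34% of clearance) is boosted to 3.7× activity: 0.34 × 3.7 = 1.258.
The CYP1A2 pathway (28% of clearance) increases to 3.2× activity: 0.28 × 3.2 = 0.896.
Non-CYP routes (29%) are unchanged.
Relative clearance = 0.0396 + 1.258 + 0.896 + 0.29 = 2.4836.
New steady-state concentration = 19.6 / 2.4836 = 7.89 μmol/L (concentration scales inversely with clearance).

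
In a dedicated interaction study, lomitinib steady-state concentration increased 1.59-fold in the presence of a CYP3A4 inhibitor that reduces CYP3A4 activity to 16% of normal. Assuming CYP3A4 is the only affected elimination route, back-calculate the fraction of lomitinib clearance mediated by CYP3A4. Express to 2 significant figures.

Let x = fm,CYP3A4. Because steady-state concentration ∝ 1/CL, relative clearance fell to 1/1.59 = 0.6289.
Only the CYP3A4 route changed, so 0.6289 = x·0.16 + (1 − x), giving x = 0.44.

0.44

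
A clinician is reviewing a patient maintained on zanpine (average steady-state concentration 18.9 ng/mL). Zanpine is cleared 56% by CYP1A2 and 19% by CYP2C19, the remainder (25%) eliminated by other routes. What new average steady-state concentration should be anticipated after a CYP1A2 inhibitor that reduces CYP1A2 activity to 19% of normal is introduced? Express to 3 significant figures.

CYP1A2: 0.56 × 0.19 = 0.1064
CYP2C19: 0.19 (unchanged)
Other: 0.25 (unchanged)
Relative clearance = 0.1064 + 0.19 + 0.25 = 0.5464.
New average steady-state concentration = baseline ÷ relative clearance = 18.9 / 0.5464 = 34.6 ng/mL.

34.6 ng/mL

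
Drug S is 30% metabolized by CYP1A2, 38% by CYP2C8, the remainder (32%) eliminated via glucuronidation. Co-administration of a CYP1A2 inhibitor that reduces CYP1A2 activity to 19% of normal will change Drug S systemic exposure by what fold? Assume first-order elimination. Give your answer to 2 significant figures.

The CYP1A2 pathway (30% of clearance) drops to 0.19× activity: 0.3 × 0.19 = 0.057.
CYP2C8 (38%) and the residual 32% are unaffected.
Relative clearance = 0.057 + 0.38 + 0.32 = 0.757.
Since systemic exposure ∝ 1/CL, the ratio is 1 / 0.757 = 1.3.

1.3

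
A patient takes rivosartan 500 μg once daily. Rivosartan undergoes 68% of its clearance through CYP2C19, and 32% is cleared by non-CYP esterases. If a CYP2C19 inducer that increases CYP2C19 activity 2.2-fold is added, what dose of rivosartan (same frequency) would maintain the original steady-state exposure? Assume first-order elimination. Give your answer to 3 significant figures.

908 μg

The CYP2C19 pathway (68% of clearance) increases to 2.2× activity: 0.68 × 2.2 = 1.496.
Non-CYP routes (32%) are unchanged.
New clearance relative to baseline: 1.496 + 0.32 = 1.816.
To maintain the same steady-state level, dose must scale with clearance: new dose = 500 × 1.816 = 908 μg.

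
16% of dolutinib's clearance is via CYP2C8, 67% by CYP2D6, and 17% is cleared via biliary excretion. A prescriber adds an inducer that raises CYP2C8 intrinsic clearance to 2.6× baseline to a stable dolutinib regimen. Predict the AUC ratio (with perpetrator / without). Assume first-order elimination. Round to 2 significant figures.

The CYP2C8 pathway (16% of clearance) rises to 2.6× activity: 0.16 × 2.6 = 0.416.
CYP2D6 (67%) and the residual 17% are unaffected.
Relative clearance = 0.416 + 0.67 + 0.17 = 1.256.
AUC ratio = CL_old/CL_new = 1 / 1.256 = 0.80.

0.80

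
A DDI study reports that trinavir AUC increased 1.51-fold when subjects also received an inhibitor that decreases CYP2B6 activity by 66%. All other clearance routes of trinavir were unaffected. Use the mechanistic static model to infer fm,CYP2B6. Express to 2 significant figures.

0.51

Call the CYP2B6 fraction fm. After the interaction, CL_new/CL_old = fm × 0.34 + (1 − fm).
AUC ratio = 1 / (new CL fraction), so new CL fraction = 1 / 1.51 = 0.6623.
fm × 0.34 + 1 − fm = 0.6623  ⇒  fm × (0.34 − 1) = −0.3377  ⇒  fm = 0.51.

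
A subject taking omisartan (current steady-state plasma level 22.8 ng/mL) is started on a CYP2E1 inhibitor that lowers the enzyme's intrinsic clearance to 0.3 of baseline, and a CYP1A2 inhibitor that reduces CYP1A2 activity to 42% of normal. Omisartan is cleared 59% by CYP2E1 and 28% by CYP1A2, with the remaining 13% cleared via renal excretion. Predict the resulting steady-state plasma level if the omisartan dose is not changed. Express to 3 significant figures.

53.7 ng/mL

CYP2E1: 0.59 × 0.3 = 0.177
CYP1A2: 0.28 × 0.42 = 0.1176
Other: 0.13 (unchanged)
CL_new/CL_old = 0.177 + 0.1176 + 0.13 = 0.4246.
Steady-state plasma level ∝ 1/CL: new value = 22.8 / 0.4246 = 53.7 ng/mL.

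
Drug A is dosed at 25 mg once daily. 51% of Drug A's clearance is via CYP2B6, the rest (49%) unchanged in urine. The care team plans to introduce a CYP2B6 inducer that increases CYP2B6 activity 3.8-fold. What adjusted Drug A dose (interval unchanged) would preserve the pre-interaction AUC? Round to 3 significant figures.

The CYP2B6 pathway (51% of clearance) rises to 3.8× activity: 0.51 × 3.8 = 1.938.
Non-CYP routes (49%) are unchanged.
New clearance relative to baseline: 1.938 + 0.49 = 2.428.
Exposure is unchanged when dose changes in proportion to clearance. New dose = 25 mg × 2.428 = 60.7 mg.

60.7 mg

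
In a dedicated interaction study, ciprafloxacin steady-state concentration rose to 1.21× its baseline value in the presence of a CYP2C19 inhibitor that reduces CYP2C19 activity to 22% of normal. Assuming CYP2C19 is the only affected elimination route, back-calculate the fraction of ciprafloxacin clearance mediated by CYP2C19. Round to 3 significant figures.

Write x for the fraction cleared via CYP2C19. The observed steady-state concentration change means clearance fell to 1/1.21 = 0.8264 of baseline.
Only the CYP2C19 route changed, so 0.8264 = x·0.22 + (1 − x), giving x = 0.223.

0.223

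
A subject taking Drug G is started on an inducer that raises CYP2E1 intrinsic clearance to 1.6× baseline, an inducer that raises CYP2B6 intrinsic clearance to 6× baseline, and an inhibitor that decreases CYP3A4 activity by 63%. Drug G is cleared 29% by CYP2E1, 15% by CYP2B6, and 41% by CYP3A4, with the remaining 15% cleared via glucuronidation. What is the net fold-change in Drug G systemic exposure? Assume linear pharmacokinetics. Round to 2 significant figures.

0.60

CYP2E1: 0.29 × 1.6 = 0.464
CYP2B6: 0.15 × 6 = 0.9
CYP3A4: 0.41 × 0.37 = 0.1517
Other: 0.15 (unchanged)
New clearance relative to baseline: 0.464 + 0.9 + 0.1517 + 0.15 = 1.6657.
Net systemic exposure ratio = 1 / 1.6657 = 0.60.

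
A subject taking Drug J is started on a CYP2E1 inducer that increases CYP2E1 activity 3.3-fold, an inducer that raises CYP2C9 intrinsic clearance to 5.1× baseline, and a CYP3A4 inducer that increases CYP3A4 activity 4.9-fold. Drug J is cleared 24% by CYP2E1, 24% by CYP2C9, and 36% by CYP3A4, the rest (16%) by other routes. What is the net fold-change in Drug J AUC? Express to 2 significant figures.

CYP2E1: 0.24 × 3.3 = 0.792
CYP2C9: 0.24 × 5.1 = 1.224
CYP3A4: 0.36 × 4.9 = 1.764
Other: 0.16 (unchanged)
CL_new/CL_old = 0.792 + 1.224 + 1.764 + 0.16 = 3.94.
Net AUC ratio = 1 / 3.94 = 0.25.

0.25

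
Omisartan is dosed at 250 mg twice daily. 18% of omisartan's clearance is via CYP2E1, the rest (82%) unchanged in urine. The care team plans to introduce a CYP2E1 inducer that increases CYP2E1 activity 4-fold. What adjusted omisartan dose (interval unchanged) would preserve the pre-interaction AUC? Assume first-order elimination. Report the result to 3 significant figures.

385 mg

CYP2E1: 0.18 × 4 = 0.72
Other: 0.82 (unchanged)
Relative clearance = 0.72 + 0.82 = 1.54.
Css,avg = (dose rate)/CL, so holding Css fixed requires dose ∝ CL: 250 × 1.54 = 385 mg.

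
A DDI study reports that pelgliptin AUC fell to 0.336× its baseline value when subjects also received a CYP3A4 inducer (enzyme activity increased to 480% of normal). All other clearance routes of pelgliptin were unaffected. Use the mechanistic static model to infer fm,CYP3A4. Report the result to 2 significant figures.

CL'/CL = 1 / 0.336 = 2.976
4.8·fm + (1 − fm) = 2.976
fm = (2.976 − 1) / (4.8 − 1) = 0.52

0.52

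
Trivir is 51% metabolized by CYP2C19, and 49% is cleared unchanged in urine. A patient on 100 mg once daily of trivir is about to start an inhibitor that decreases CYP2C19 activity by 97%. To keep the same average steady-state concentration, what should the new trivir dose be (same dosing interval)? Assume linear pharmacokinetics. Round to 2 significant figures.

51 mg

CYP2C19: 0.51 × 0.03 = 0.0153
Other: 0.49 (unchanged)
CL_new/CL_old = 0.0153 + 0.49 = 0.5053.
Css,avg = (dose rate)/CL, so holding Css fixed requires dose ∝ CL: 100 × 0.5053 = 51 mg.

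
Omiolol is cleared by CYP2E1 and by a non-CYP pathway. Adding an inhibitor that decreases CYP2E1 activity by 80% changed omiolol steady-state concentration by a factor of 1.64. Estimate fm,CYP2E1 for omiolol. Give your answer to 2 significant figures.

CL'/CL = 1 / 1.64 = 0.6098
0.2·fm + (1 − fm) = 0.6098
fm = (0.6098 − 1) / (0.2 − 1) = 0.49

0.49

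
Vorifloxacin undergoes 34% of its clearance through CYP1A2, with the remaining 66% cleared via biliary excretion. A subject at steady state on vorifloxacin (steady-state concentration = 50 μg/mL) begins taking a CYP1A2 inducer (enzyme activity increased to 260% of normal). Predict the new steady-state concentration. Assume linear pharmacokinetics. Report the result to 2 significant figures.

The CYP1A2 pathway (34% of clearance) increases to 2.6× activity: 0.34 × 2.6 = 0.884.
The remaining 66% of clearance is unaffected.
CL_new/CL_old = 0.884 + 0.66 = 1.544.
With dosing unchanged, steady-state concentration scales as 1/CL: 50 / 1.544 = 32 μg/mL.

32 μg/mL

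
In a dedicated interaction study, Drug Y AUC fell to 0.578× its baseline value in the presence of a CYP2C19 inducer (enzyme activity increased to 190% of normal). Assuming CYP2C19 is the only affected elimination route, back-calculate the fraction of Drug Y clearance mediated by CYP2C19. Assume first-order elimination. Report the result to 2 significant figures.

CL'/CL = 1 / 0.578 = 1.73
1.9·fm + (1 − fm) = 1.73
fm = (1.73 − 1) / (1.9 − 1) = 0.81

0.81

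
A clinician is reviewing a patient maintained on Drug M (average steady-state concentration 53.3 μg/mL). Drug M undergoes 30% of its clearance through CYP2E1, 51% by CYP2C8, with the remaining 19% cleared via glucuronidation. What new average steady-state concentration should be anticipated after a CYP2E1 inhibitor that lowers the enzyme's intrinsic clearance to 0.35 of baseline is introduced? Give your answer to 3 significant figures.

The CYP2E1 pathway (30% of clearance) drops to 0.35× activity: 0.3 × 0.35 = 0.105.
CYP2C8 (51%) and the residual 19% are unaffected.
Relative clearance = 0.105 + 0.51 + 0.19 = 0.805.
With dosing unchanged, average steady-state concentration scales as 1/CL: 53.3 / 0.805 = 66.2 μg/mL.

66.2 μg/mL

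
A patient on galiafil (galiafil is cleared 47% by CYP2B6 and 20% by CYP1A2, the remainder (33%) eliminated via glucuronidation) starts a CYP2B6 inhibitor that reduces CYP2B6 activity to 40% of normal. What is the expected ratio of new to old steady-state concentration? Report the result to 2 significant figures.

The CYP2B6 pathway (47% of clearance) drops to 0.4× activity: 0.47 × 0.4 = 0.188.
CYP1A2 (20%) and the residual 33% are unaffected.
New clearance relative to baseline: 0.188 + 0.2 + 0.33 = 0.718.
Steady-state concentration is inversely proportional to clearance, so the fold-change is 1 / 0.718 = 1.4.

1.4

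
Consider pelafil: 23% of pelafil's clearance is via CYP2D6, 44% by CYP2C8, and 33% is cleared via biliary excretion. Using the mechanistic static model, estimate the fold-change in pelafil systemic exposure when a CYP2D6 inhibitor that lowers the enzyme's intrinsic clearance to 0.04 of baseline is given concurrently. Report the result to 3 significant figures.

1.28

CYP2D6: 0.23 × 0.04 = 0.0092
CYP2C8: 0.44 (unchanged)
Other: 0.33 (unchanged)
New clearance relative to baseline: 0.0092 + 0.44 + 0.33 = 0.7792.
Systemic exposure is inversely proportional to clearance, so the fold-change is 1 / 0.7792 = 1.28.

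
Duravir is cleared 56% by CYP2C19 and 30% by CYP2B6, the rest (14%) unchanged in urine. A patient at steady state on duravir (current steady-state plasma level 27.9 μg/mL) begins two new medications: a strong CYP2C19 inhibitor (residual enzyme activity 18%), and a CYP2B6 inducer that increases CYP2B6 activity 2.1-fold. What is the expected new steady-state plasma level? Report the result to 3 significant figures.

32.0 μg/mL

The CYP2C19 pathway (56% of clearance) drops to 0.18× activity: 0.56 × 0.18 = 0.1008.
The CYP2B6 pathway (30% of clearance) rises to 2.1× activity: 0.3 × 2.1 = 0.63.
Non-CYP routes (14%) are unchanged.
CL_new/CL_old = 0.1008 + 0.63 + 0.14 = 0.8708.
Steady-state plasma level ∝ 1/CL: new value = 27.9 / 0.8708 = 32.0 μg/mL.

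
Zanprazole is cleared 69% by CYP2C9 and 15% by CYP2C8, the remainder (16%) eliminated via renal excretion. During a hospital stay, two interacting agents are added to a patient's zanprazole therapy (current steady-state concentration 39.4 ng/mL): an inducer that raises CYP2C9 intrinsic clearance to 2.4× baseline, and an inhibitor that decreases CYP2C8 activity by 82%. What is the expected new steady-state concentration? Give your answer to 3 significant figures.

CYP2C9: 0.69 × 2.4 = 1.656
CYP2C8: 0.15 × 0.18 = 0.027
Other: 0.16 (unchanged)
Relative clearance = 1.656 + 0.027 + 0.16 = 1.843.
Steady-state concentration ∝ 1/CL: new value = 39.4 / 1.843 = 21.4 ng/mL.

21.4 ng/mL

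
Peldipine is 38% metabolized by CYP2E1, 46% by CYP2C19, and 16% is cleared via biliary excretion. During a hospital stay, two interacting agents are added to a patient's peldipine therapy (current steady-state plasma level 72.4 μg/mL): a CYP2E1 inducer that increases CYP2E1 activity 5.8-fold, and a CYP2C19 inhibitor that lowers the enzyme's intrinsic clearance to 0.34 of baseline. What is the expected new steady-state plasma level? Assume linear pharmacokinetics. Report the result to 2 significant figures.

The CYP2E1 pathway (38% of clearance) is boosted to 5.8× activity: 0.38 × 5.8 = 2.204.
The CYP2C19 pathway (46% of clearance) drops to 0.34× activity: 0.46 × 0.34 = 0.1564.
The remaining 16% of clearance is unaffected.
CL_new/CL_old = 2.204 + 0.1564 + 0.16 = 2.5204.
Dividing the baseline by the relative clearance: 72.4 / 2.5204 = 29 μg/mL.

29 μg/mL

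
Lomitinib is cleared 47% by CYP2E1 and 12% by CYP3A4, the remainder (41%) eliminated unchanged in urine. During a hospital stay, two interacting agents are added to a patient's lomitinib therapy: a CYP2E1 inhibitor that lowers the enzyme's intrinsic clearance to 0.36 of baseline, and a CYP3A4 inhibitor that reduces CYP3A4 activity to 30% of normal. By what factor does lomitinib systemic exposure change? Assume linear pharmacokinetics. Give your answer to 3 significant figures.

1.63

CYP2E1: 0.47 × 0.36 = 0.1692
CYP3A4: 0.12 × 0.3 = 0.036
Other: 0.41 (unchanged)
Relative clearance = 0.1692 + 0.036 + 0.41 = 0.6152.
Because systemic exposure varies inversely with clearance, the combined effect is 1 / 0.6152 = 1.63.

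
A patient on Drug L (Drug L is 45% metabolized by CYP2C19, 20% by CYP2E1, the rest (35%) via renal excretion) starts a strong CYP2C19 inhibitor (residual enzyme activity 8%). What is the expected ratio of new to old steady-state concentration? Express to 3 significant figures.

1.71

The CYP2C19 pathway (45% of clearance) drops to 0.08× activity: 0.45 × 0.08 = 0.036.
CYP2E1 (20%) and the residual 35% are unaffected.
Relative clearance = 0.036 + 0.2 + 0.35 = 0.586.
Since steady-state concentration ∝ 1/CL, the ratio is 1 / 0.586 = 1.71.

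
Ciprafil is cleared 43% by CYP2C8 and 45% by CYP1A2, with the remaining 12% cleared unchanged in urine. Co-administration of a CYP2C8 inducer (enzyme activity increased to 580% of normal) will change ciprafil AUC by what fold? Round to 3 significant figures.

0.326

The CYP2C8 pathway (43% of clearance) increases to 5.8× activity: 0.43 × 5.8 = 2.494.
CYP1A2 (45%) and the residual 12% are unaffected.
CL_new/CL_old = 2.494 + 0.45 + 0.12 = 3.064.
AUC is inversely proportional to clearance, so the fold-change is 1 / 3.064 = 0.326.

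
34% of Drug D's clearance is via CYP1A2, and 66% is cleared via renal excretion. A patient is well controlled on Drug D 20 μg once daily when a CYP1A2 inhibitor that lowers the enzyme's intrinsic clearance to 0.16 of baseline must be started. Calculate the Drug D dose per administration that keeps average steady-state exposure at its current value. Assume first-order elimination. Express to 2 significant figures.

The CYP1A2 pathway (34% of clearance) drops to 0.16× activity: 0.34 × 0.16 = 0.0544.
Non-CYP routes (66%) are unchanged.
CL_new/CL_old = 0.0544 + 0.66 = 0.7144.
Exposure is unchanged when dose changes in proportion to clearance. New dose = 20 μg × 0.7144 = 14 μg.

14 μg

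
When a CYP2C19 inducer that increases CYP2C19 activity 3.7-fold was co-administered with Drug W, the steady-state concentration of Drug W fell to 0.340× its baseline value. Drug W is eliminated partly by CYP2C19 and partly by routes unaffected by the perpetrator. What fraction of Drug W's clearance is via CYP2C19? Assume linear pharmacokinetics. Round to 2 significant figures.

Let x = fm,CYP2C19. Because steady-state concentration ∝ 1/CL, relative clearance rose to 1/0.340 = 2.941.
Setting x·3.7 + (1 − x) = 2.941 and solving: x = (2.941 − 1)/(3.7 − 1) = 0.72.

0.72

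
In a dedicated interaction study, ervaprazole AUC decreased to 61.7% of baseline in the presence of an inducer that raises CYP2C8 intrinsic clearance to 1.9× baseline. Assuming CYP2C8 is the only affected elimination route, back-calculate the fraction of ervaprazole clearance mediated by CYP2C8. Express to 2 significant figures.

CL'/CL = 1 / 0.617 = 1.621
1.9·fm + (1 − fm) = 1.621
fm = (1.621 − 1) / (1.9 − 1) = 0.69

0.69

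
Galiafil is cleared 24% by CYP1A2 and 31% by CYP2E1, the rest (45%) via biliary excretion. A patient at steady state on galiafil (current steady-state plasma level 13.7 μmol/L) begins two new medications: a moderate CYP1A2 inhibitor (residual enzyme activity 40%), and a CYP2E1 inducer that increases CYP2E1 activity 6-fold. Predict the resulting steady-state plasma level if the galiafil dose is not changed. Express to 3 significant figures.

5.69 μmol/L

The CYP1A2 pathway (24% of clearance) is reduced to 0.4× activity: 0.24 × 0.4 = 0.096.
The CYP2E1 pathway (31% of clearance) increases to 6× activity: 0.31 × 6 = 1.86.
Non-CYP routes (45%) are unchanged.
Relative clearance = 0.096 + 1.86 + 0.45 = 2.406.
New steady-state plasma level = 13.7 / 2.406 = 5.69 μmol/L (concentration scales inversely with clearance).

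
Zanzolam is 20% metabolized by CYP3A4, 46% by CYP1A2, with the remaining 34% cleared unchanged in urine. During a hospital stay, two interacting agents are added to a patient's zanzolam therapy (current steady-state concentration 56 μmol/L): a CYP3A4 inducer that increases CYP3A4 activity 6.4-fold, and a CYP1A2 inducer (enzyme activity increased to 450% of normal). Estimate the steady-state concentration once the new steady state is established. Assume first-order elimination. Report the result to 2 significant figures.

The CYP3A4 pathway (20% of clearance) rises to 6.4× activity: 0.2 × 6.4 = 1.28.
The CYP1A2 pathway (46% of clearance) increases to 4.5× activity: 0.46 × 4.5 = 2.07.
Non-CYP routes (34%) are unchanged.
New clearance relative to baseline: 1.28 + 2.07 + 0.34 = 3.69.
New steady-state concentration = 56 / 3.69 = 15 μmol/L (concentration scales inversely with clearance).

15 μmol/L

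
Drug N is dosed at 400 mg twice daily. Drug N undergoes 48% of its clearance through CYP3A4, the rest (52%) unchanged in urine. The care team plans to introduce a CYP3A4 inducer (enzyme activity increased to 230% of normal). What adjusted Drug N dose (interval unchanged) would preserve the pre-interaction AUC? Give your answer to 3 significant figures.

The CYP3A4 pathway (48% of clearance) rises to 2.3× activity: 0.48 × 2.3 = 1.104.
The remaining 52% of clearance is unaffected.
Relative clearance = 1.104 + 0.52 = 1.624.
To maintain the same steady-state level, dose must scale with clearance: new dose = 400 × 1.624 = 650 mg.

650 mg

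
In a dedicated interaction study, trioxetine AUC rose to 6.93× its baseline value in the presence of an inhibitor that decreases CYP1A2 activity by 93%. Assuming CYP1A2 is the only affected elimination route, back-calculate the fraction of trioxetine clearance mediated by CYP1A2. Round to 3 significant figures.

Let x = fm,CYP1A2. Because AUC ∝ 1/CL, relative clearance fell to 1/6.93 = 0.1443.
Setting x·0.07 + (1 − x) = 0.1443 and solving: x = (0.1443 − 1)/(0.07 − 1) = 0.920.

0.920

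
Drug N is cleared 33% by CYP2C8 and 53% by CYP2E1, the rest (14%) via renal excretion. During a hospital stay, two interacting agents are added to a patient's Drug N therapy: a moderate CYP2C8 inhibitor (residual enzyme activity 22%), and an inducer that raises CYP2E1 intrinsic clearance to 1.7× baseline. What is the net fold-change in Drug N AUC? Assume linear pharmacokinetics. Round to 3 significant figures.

0.898

The CYP2C8 pathway (33% of clearance) falls to 0.22× activity: 0.33 × 0.22 = 0.0726.
The CYP2E1 pathway (53% of clearance) increases to 1.7× activity: 0.53 × 1.7 = 0.901.
Non-CYP routes (14%) are unchanged.
CL_new/CL_old = 0.0726 + 0.901 + 0.14 = 1.1136.
Because AUC varies inversely with clearance, the combined effect is 1 / 1.1136 = 0.898.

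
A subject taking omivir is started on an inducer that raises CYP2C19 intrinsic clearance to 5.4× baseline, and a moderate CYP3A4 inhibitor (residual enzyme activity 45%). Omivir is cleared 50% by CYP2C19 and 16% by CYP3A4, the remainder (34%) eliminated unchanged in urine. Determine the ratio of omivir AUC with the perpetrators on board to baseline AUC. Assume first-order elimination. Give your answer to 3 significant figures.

0.321

The CYP2C19 pathway (50% of clearance) increases to 5.4× activity: 0.5 × 5.4 = 2.7.
The CYP3A4 pathway (16% of clearance) falls to 0.45× activity: 0.16 × 0.45 = 0.072.
Non-CYP routes (34%) are unchanged.
Relative clearance = 2.7 + 0.072 + 0.34 = 3.112.
AUC ∝ 1/CL: fold-change = 1 / 3.112 = 0.321.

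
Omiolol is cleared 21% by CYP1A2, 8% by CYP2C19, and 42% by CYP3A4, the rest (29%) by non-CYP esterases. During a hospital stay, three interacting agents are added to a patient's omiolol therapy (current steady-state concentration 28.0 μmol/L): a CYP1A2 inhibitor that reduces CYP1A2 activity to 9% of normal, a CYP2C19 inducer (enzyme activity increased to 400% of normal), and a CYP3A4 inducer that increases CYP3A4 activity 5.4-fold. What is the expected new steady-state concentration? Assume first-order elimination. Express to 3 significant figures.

The CYP1A2 pathway (21% of clearance) drops to 0.09× activity: 0.21 × 0.09 = 0.0189.
The CYP2C19 pathway (8% of clearance) rises to 4× activity: 0.08 × 4 = 0.32.
The CYP3A4 pathway (42% of clearance) increases to 5.4× activity: 0.42 × 5.4 = 2.268.
Non-CYP routes (29%) are unchanged.
New clearance relative to baseline: 0.0189 + 0.32 + 2.268 + 0.29 = 2.8969.
Dividing the baseline by the relative clearance: 28.0 / 2.8969 = 9.67 μmol/L.

9.67 μmol/L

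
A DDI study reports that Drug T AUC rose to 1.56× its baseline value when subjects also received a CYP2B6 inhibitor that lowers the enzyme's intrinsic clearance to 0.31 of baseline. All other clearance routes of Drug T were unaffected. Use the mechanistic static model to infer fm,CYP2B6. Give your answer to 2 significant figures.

CL'/CL = 1 / 1.56 = 0.641
0.31·fm + (1 − fm) = 0.641
fm = (0.641 − 1) / (0.31 − 1) = 0.52

0.52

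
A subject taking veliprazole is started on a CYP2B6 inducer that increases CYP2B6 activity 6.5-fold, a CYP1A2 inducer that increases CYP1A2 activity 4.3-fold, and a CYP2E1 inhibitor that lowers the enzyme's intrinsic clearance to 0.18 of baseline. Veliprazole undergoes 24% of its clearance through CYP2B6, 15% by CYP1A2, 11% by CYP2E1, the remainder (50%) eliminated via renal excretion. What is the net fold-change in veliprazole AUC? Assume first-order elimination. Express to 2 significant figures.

0.37

The CYP2B6 pathway (24% of clearance) increases to 6.5× activity: 0.24 × 6.5 = 1.56.
The CYP1A2 pathway (15% of clearance) increases to 4.3× activity: 0.15 × 4.3 = 0.645.
The CYP2E1 pathway (11% of clearance) is reduced to 0.18× activity: 0.11 × 0.18 = 0.0198.
Non-CYP routes (50%) are unchanged.
CL_new/CL_old = 1.56 + 0.645 + 0.0198 + 0.5 = 2.7248.
AUC ∝ 1/CL: fold-change = 1 / 2.7248 = 0.37.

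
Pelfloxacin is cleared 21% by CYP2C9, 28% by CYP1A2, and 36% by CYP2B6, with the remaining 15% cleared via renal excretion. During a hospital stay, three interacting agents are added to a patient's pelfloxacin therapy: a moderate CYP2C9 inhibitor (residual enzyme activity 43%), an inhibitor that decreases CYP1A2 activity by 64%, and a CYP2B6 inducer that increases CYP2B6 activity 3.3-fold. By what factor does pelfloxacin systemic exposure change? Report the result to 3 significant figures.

0.654

The CYP2C9 pathway (21% of clearance) drops to 0.43× activity: 0.21 × 0.43 = 0.0903.
The CYP1A2 pathway (28% of clearance) drops to 0.36× activity: 0.28 × 0.36 = 0.1008.
The CYP2B6 pathway (36% of clearance) increases to 3.3× activity: 0.36 × 3.3 = 1.188.
Non-CYP routes (15%) are unchanged.
Relative clearance = 0.0903 + 0.1008 + 1.188 + 0.15 = 1.5291.
Because systemic exposure varies inversely with clearance, the combined effect is 1 / 1.5291 = 0.654.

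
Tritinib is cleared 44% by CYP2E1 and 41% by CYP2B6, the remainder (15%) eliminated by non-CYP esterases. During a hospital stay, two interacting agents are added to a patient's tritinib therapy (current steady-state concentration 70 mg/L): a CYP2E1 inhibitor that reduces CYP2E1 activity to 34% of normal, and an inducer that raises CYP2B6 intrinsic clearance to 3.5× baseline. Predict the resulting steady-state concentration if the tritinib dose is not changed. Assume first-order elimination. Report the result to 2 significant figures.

CYP2E1: 0.44 × 0.34 = 0.1496
CYP2B6: 0.41 × 3.5 = 1.435
Other: 0.15 (unchanged)
Relative clearance = 0.1496 + 1.435 + 0.15 = 1.7346.
New steady-state concentration = 70 / 1.7346 = 40 mg/L (concentration scales inversely with clearance).

40 mg/L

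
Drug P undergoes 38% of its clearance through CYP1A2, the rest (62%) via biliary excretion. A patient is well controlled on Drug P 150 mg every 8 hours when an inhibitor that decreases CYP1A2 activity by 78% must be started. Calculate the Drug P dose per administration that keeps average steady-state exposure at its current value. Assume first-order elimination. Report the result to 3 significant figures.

The CYP1A2 pathway (38% of clearance) drops to 0.22× activity: 0.38 × 0.22 = 0.0836.
The remaining 62% of clearance is unaffected.
Relative clearance = 0.0836 + 0.62 = 0.7036.
To maintain the same steady-state level, dose must scale with clearance: new dose = 150 × 0.7036 = 106 mg.

106 mg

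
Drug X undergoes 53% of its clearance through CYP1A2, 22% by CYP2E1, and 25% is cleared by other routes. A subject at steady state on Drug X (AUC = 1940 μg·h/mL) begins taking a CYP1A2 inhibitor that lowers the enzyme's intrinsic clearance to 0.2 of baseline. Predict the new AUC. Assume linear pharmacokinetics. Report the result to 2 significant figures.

3.4 × 10³ μg·h/mL

CYP1A2: 0.53 × 0.2 = 0.106
CYP2E1: 0.22 (unchanged)
Other: 0.25 (unchanged)
Relative clearance = 0.106 + 0.22 + 0.25 = 0.576.
AUC ∝ 1/CL, so new value = 1940 / 0.576 = 3.4 × 10³ μg·h/mL.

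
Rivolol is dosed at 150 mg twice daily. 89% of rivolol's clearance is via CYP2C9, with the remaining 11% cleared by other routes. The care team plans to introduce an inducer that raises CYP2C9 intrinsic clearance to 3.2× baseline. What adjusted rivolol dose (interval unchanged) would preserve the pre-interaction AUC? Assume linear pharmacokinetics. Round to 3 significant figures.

444 mg

The CYP2C9 pathway (89% of clearance) is boosted to 3.2× activity: 0.89 × 3.2 = 2.848.
The remaining 11% of clearance is unaffected.
New clearance relative to baseline: 2.848 + 0.11 = 2.958.
Css,avg = (dose rate)/CL, so holding Css fixed requires dose ∝ CL: 150 × 2.958 = 444 mg.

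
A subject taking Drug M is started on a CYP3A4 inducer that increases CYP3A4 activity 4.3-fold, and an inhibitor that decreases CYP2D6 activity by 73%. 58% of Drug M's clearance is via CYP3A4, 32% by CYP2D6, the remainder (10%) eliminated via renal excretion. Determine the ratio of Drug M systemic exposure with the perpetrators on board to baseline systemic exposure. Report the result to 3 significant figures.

The CYP3A4 pathway (58% of clearance) increases to 4.3× activity: 0.58 × 4.3 = 2.494.
The CYP2D6 pathway (32% of clearance) falls to 0.27× activity: 0.32 × 0.27 = 0.0864.
The remaining 10% of clearance is unaffected.
CL_new/CL_old = 2.494 + 0.0864 + 0.1 = 2.6804.
Because systemic exposure varies inversely with clearance, the combined effect is 1 / 2.6804 = 0.373.

0.373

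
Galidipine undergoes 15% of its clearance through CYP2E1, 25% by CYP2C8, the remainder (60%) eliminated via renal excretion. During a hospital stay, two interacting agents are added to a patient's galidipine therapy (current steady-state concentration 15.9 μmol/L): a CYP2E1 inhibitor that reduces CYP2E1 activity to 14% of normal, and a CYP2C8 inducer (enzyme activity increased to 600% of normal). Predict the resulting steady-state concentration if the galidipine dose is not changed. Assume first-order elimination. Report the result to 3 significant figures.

7.50 μmol/L

The CYP2E1 pathway (15% of clearance) drops to 0.14× activity: 0.15 × 0.14 = 0.021.
The CYP2C8 pathway (25% of clearance) is boosted to 6× activity: 0.25 × 6 = 1.5.
The remaining 60% of clearance is unaffected.
CL_new/CL_old = 0.021 + 1.5 + 0.6 = 2.121.
Steady-state concentration ∝ 1/CL: new value = 15.9 / 2.121 = 7.50 μmol/L.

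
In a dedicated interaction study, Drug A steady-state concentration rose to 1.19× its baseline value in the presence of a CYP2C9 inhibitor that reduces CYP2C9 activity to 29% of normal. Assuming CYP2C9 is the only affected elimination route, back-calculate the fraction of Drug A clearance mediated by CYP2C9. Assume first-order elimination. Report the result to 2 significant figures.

0.22

Let x = fm,CYP2C9. Because steady-state concentration ∝ 1/CL, relative clearance fell to 1/1.19 = 0.8403.
Setting x·0.29 + (1 − x) = 0.8403 and solving: x = (0.8403 − 1)/(0.29 − 1) = 0.22.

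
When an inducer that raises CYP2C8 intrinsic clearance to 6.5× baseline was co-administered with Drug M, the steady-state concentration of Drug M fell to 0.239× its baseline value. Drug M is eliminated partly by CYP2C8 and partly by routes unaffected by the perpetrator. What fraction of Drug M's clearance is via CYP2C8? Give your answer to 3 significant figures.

0.579

Call the CYP2C8 fraction fm. After the interaction, CL_new/CL_old = fm × 6.5 + (1 − fm).
Steady-state concentration ratio = 1 / (new CL fraction), so new CL fraction = 1 / 0.239 = 4.184.
fm × 6.5 + 1 − fm = 4.184  ⇒  fm × (6.5 − 1) = 3.184  ⇒  fm = 0.579.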